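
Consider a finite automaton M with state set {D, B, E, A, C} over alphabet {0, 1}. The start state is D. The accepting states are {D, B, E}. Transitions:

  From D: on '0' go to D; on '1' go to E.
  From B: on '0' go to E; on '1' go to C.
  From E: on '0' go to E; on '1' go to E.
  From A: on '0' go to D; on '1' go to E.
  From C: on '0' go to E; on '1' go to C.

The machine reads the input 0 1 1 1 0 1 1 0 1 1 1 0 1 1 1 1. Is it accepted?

Yes

D → D → E → E → E → E → E → E → E → E → E → E → E → E → E → E → E
End state E is accepting.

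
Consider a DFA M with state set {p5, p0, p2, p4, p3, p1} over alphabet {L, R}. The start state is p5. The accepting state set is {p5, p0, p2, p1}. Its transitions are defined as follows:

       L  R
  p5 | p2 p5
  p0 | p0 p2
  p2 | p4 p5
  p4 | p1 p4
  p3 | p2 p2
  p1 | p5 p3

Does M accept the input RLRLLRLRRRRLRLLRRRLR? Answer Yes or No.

start at p5
read 'R': p5 → p5
read 'L': p5 → p2
read 'R': p2 → p5
read 'L': p5 → p2
read 'L': p2 → p4
read 'R': p4 → p4
read 'L': p4 → p1
read 'R': p1 → p3
read 'R': p3 → p2
read 'R': p2 → p5
read 'R': p5 → p5
read 'L': p5 → p2
read 'R': p2 → p5
read 'L': p5 → p2
read 'L': p2 → p4
read 'R': p4 → p4
read 'R': p4 → p4
read 'R': p4 → p4
read 'L': p4 → p1
read 'R': p1 → p3
End state p3 is not accepting.

No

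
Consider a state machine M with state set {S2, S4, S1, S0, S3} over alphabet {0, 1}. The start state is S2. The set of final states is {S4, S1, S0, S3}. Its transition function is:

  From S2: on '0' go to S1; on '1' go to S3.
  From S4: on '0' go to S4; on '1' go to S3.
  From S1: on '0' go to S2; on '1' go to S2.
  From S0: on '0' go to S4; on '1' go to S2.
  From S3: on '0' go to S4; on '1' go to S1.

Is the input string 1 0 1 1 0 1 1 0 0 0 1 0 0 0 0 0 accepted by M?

Yes

S2 → S3 → S4 → S3 → S1 → S2 → S3 → S1 → S2 → S1 → S2 → S3 → S4 → S4 → S4 → S4 → S4
End state S4 is accepting.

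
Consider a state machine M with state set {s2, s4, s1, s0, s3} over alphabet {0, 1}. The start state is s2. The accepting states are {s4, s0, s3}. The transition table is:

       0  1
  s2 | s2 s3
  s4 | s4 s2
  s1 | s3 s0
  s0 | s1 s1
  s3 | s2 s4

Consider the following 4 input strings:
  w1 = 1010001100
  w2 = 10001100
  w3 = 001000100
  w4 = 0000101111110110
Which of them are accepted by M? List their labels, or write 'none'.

w1:
  start at s2
  read '1': s2 → s3
  read '0': s3 → s2
  read '1': s2 → s3
  read '0': s3 → s2
  read '0': s2 → s2
  read '0': s2 → s2
  read '1': s2 → s3
  read '1': s3 → s4
  read '0': s4 → s4
  read '0': s4 → s4
  end s4, accepted
w2:
  start at s2
  read '1': s2 → s3
  read '0': s3 → s2
  read '0': s2 → s2
  read '0': s2 → s2
  read '1': s2 → s3
  read '1': s3 → s4
  read '0': s4 → s4
  read '0': s4 → s4
  end s4, accepted
w3:
  start at s2
  read '0': s2 → s2
  read '0': s2 → s2
  read '1': s2 → s3
  read '0': s3 → s2
  read '0': s2 → s2
  read '0': s2 → s2
  read '1': s2 → s3
  read '0': s3 → s2
  read '0': s2 → s2
  end s2, rejected
w4:
  start at s2
  read '0': s2 → s2
  read '0': s2 → s2
  read '0': s2 → s2
  read '0': s2 → s2
  read '1': s2 → s3
  read '0': s3 → s2
  read '1': s2 → s3
  read '1': s3 → s4
  read '1': s4 → s2
  read '1': s2 → s3
  read '1': s3 → s4
  read '1': s4 → s2
  read '0': s2 → s2
  read '1': s2 → s3
  read '1': s3 → s4
  read '0': s4 → s4
  end s4, accepted

w1, w2, w4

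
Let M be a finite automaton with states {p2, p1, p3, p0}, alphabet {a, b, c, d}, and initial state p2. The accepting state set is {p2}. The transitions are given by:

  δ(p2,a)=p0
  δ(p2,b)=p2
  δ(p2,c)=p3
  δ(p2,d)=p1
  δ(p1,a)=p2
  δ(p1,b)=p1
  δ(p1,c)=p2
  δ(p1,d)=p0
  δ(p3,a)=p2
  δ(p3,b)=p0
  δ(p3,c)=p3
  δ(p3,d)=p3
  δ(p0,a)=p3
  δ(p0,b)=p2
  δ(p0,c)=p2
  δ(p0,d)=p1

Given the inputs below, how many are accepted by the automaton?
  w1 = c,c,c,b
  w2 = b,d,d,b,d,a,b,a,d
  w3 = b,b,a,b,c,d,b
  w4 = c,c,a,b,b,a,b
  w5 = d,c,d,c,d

1

w1: Trace: p2 -c-> p3 -c-> p3 -c-> p3 -b-> p0  → end p0, rejected
w2: Trace: p2 -b-> p2 -d-> p1 -d-> p0 -b-> p2 -d-> p1 -a-> p2 -b-> p2 -a-> p0 -d-> p1  → end p1, rejected
w3: Trace: p2 -b-> p2 -b-> p2 -a-> p0 -b-> p2 -c-> p3 -d-> p3 -b-> p0  → end p0, rejected
w4: Trace: p2 -c-> p3 -c-> p3 -a-> p2 -b-> p2 -b-> p2 -a-> p0 -b-> p2  → end p2, accepted
w5: Trace: p2 -d-> p1 -c-> p2 -d-> p1 -c-> p2 -d-> p1  → end p1, rejected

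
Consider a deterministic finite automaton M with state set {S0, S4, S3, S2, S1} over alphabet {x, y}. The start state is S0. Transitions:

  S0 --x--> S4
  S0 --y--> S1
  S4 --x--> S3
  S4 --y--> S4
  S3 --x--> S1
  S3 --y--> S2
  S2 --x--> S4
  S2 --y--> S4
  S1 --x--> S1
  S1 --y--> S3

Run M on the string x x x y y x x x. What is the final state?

S1

S0 → S4 → S3 → S1 → S3 → S2 → S4 → S3 → S1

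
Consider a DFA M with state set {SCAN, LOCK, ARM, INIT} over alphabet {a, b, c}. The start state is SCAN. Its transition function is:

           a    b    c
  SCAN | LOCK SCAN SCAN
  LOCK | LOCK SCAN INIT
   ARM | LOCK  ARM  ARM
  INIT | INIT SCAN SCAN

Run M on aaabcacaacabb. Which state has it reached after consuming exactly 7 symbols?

INIT

Trace: SCAN -a-> LOCK -a-> LOCK -a-> LOCK -b-> SCAN -c-> SCAN -a-> LOCK -c-> INIT
After 7 symbols: INIT.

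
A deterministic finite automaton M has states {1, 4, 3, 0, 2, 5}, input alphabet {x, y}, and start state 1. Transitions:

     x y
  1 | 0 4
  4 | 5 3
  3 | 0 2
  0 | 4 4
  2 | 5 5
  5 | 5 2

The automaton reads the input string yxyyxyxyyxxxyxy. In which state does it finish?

start at 1
read 'y': 1 → 4
read 'x': 4 → 5
read 'y': 5 → 2
read 'y': 2 → 5
read 'x': 5 → 5
read 'y': 5 → 2
read 'x': 2 → 5
read 'y': 5 → 2
read 'y': 2 → 5
read 'x': 5 → 5
read 'x': 5 → 5
read 'x': 5 → 5
read 'y': 5 → 2
read 'x': 2 → 5
read 'y': 5 → 2

2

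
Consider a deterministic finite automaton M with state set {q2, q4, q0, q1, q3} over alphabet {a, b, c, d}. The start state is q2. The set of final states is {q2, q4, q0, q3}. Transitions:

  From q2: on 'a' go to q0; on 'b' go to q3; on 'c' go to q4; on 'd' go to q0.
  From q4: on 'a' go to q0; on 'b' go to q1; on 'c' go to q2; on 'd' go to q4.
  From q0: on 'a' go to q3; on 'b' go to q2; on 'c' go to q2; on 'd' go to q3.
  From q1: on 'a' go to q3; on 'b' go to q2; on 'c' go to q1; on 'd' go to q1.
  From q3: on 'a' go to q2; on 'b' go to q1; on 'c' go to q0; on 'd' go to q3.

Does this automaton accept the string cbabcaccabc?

Yes

start at q2
read 'c': q2 → q4
read 'b': q4 → q1
read 'a': q1 → q3
read 'b': q3 → q1
read 'c': q1 → q1
read 'a': q1 → q3
read 'c': q3 → q0
read 'c': q0 → q2
read 'a': q2 → q0
read 'b': q0 → q2
read 'c': q2 → q4
End state q4 is accepting.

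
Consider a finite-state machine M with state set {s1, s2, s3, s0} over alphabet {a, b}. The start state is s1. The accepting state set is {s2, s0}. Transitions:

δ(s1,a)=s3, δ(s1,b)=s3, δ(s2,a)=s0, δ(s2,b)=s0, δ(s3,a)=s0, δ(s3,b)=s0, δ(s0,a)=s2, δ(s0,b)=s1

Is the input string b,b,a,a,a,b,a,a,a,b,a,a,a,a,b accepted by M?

No

start at s1
read 'b': s1 → s3
read 'b': s3 → s0
read 'a': s0 → s2
read 'a': s2 → s0
read 'a': s0 → s2
read 'b': s2 → s0
read 'a': s0 → s2
read 'a': s2 → s0
read 'a': s0 → s2
read 'b': s2 → s0
read 'a': s0 → s2
read 'a': s2 → s0
read 'a': s0 → s2
read 'a': s2 → s0
read 'b': s0 → s1
End state s1 is not accepting.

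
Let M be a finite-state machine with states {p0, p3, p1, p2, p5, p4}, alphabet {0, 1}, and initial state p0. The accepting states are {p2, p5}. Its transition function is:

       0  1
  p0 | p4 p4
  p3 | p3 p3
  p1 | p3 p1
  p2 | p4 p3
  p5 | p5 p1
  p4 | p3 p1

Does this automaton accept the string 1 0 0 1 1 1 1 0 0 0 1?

Trace: p0 -1-> p4 -0-> p3 -0-> p3 -1-> p3 -1-> p3 -1-> p3 -1-> p3 -0-> p3 -0-> p3 -0-> p3 -1-> p3
End state p3 is not accepting.

No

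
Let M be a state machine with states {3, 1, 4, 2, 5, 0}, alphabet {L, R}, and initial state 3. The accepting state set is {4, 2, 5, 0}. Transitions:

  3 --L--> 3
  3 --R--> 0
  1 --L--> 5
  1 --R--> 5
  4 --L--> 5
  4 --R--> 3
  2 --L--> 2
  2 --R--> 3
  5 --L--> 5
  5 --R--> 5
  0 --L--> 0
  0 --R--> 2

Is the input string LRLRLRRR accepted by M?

3 → 3 → 0 → 0 → 2 → 2 → 3 → 0 → 2
End state 2 is accepting.

Yes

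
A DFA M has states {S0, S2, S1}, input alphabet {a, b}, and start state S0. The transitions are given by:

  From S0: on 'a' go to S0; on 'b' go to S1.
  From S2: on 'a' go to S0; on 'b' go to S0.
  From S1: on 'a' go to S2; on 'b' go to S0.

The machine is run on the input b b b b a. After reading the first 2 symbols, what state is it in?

S0

start at S0
read 'b': S0 → S1
read 'b': S1 → S0
After 2 symbols: S0.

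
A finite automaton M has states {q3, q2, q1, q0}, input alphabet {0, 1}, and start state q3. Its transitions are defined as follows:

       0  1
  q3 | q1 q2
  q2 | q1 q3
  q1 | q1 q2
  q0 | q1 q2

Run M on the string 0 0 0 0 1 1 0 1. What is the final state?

Trace: q3 -0-> q1 -0-> q1 -0-> q1 -0-> q1 -1-> q2 -1-> q3 -0-> q1 -1-> q2

q2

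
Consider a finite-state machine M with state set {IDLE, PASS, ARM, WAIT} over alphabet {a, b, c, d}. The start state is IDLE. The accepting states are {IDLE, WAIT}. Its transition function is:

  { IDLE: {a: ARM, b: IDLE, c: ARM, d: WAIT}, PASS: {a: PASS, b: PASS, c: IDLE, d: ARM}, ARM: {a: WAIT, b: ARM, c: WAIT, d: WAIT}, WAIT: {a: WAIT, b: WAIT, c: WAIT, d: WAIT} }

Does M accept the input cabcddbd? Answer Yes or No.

Yes

IDLE → ARM → WAIT → WAIT → WAIT → WAIT → WAIT → WAIT → WAIT
End state WAIT is accepting.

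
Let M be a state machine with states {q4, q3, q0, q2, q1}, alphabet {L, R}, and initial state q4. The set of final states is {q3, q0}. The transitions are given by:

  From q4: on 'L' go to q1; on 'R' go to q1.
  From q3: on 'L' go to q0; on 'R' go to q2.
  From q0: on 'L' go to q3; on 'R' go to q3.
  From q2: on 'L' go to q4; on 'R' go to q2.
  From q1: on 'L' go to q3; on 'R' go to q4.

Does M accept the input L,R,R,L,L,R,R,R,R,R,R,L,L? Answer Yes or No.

No

start at q4
read 'L': q4 → q1
read 'R': q1 → q4
read 'R': q4 → q1
read 'L': q1 → q3
read 'L': q3 → q0
read 'R': q0 → q3
read 'R': q3 → q2
read 'R': q2 → q2
read 'R': q2 → q2
read 'R': q2 → q2
read 'R': q2 → q2
read 'L': q2 → q4
read 'L': q4 → q1
End state q1 is not accepting.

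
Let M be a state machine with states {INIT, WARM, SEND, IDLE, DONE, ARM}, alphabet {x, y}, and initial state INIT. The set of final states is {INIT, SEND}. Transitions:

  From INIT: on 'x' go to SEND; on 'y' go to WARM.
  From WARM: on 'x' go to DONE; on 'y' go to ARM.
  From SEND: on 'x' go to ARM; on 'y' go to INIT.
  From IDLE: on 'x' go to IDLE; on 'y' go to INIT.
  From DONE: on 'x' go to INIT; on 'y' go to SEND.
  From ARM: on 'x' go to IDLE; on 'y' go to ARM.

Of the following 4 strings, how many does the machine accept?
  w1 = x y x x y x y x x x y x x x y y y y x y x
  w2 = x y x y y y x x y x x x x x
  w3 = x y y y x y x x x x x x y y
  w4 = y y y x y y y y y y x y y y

w1:
  start at INIT
  read 'x': INIT → SEND
  read 'y': SEND → INIT
  read 'x': INIT → SEND
  read 'x': SEND → ARM
  read 'y': ARM → ARM
  read 'x': ARM → IDLE
  read 'y': IDLE → INIT
  read 'x': INIT → SEND
  read 'x': SEND → ARM
  read 'x': ARM → IDLE
  read 'y': IDLE → INIT
  read 'x': INIT → SEND
  read 'x': SEND → ARM
  read 'x': ARM → IDLE
  read 'y': IDLE → INIT
  read 'y': INIT → WARM
  read 'y': WARM → ARM
  read 'y': ARM → ARM
  read 'x': ARM → IDLE
  read 'y': IDLE → INIT
  read 'x': INIT → SEND
  end SEND, accepted
w2:
  start at INIT
  read 'x': INIT → SEND
  read 'y': SEND → INIT
  read 'x': INIT → SEND
  read 'y': SEND → INIT
  read 'y': INIT → WARM
  read 'y': WARM → ARM
  read 'x': ARM → IDLE
  read 'x': IDLE → IDLE
  read 'y': IDLE → INIT
  read 'x': INIT → SEND
  read 'x': SEND → ARM
  read 'x': ARM → IDLE
  read 'x': IDLE → IDLE
  read 'x': IDLE → IDLE
  end IDLE, rejected
w3:
  start at INIT
  read 'x': INIT → SEND
  read 'y': SEND → INIT
  read 'y': INIT → WARM
  read 'y': WARM → ARM
  read 'x': ARM → IDLE
  read 'y': IDLE → INIT
  read 'x': INIT → SEND
  read 'x': SEND → ARM
  read 'x': ARM → IDLE
  read 'x': IDLE → IDLE
  read 'x': IDLE → IDLE
  read 'x': IDLE → IDLE
  read 'y': IDLE → INIT
  read 'y': INIT → WARM
  end WARM, rejected
w4:
  start at INIT
  read 'y': INIT → WARM
  read 'y': WARM → ARM
  read 'y': ARM → ARM
  read 'x': ARM → IDLE
  read 'y': IDLE → INIT
  read 'y': INIT → WARM
  read 'y': WARM → ARM
  read 'y': ARM → ARM
  read 'y': ARM → ARM
  read 'y': ARM → ARM
  read 'x': ARM → IDLE
  read 'y': IDLE → INIT
  read 'y': INIT → WARM
  read 'y': WARM → ARM
  end ARM, rejected

1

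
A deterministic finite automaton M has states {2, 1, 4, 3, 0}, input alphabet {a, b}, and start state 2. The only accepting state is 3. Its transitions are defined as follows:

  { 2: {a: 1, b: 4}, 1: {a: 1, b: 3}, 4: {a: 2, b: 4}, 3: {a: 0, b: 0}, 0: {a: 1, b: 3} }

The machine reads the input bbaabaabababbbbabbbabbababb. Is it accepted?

No

Trace: 2 -b-> 4 -b-> 4 -a-> 2 -a-> 1 -b-> 3 -a-> 0 -a-> 1 -b-> 3 -a-> 0 -b-> 3 -a-> 0 -b-> 3 -b-> 0 -b-> 3 -b-> 0 -a-> 1 -b-> 3 -b-> 0 -b-> 3 -a-> 0 -b-> 3 -b-> 0 -a-> 1 -b-> 3 -a-> 0 -b-> 3 -b-> 0
End state 0 is not accepting.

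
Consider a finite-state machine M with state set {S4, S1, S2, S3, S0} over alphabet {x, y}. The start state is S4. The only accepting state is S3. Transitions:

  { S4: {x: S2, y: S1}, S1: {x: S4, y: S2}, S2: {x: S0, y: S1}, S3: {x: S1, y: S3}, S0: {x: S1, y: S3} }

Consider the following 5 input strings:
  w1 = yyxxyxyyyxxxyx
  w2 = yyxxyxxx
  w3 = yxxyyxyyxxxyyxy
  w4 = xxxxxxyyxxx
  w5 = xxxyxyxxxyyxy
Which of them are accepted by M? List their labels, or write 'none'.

w3, w5

w1: Trace: S4 -y-> S1 -y-> S2 -x-> S0 -x-> S1 -y-> S2 -x-> S0 -y-> S3 -y-> S3 -y-> S3 -x-> S1 -x-> S4 -x-> S2 -y-> S1 -x-> S4  → end S4, rejected
w2: Trace: S4 -y-> S1 -y-> S2 -x-> S0 -x-> S1 -y-> S2 -x-> S0 -x-> S1 -x-> S4  → end S4, rejected
w3: Trace: S4 -y-> S1 -x-> S4 -x-> S2 -y-> S1 -y-> S2 -x-> S0 -y-> S3 -y-> S3 -x-> S1 -x-> S4 -x-> S2 -y-> S1 -y-> S2 -x-> S0 -y-> S3  → end S3, accepted
w4: Trace: S4 -x-> S2 -x-> S0 -x-> S1 -x-> S4 -x-> S2 -x-> S0 -y-> S3 -y-> S3 -x-> S1 -x-> S4 -x-> S2  → end S2, rejected
w5: Trace: S4 -x-> S2 -x-> S0 -x-> S1 -y-> S2 -x-> S0 -y-> S3 -x-> S1 -x-> S4 -x-> S2 -y-> S1 -y-> S2 -x-> S0 -y-> S3  → end S3, accepted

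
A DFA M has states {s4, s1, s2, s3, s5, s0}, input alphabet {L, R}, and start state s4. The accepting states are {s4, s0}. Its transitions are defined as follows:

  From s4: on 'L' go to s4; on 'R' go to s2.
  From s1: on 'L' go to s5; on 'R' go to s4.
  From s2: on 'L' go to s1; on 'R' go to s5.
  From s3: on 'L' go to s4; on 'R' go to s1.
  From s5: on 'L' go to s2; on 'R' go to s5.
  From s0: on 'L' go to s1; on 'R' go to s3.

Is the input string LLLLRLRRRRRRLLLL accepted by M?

No

s4 → s4 → s4 → s4 → s4 → s2 → s1 → s4 → s2 → s5 → s5 → s5 → s5 → s2 → s1 → s5 → s2
End state s2 is not accepting.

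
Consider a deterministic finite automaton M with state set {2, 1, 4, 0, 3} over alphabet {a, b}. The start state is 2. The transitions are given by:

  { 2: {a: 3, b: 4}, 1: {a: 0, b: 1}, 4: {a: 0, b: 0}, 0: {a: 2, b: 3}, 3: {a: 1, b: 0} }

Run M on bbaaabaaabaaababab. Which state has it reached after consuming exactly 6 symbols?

1

2 → 4 → 0 → 2 → 3 → 1 → 1
After 6 symbols: 1.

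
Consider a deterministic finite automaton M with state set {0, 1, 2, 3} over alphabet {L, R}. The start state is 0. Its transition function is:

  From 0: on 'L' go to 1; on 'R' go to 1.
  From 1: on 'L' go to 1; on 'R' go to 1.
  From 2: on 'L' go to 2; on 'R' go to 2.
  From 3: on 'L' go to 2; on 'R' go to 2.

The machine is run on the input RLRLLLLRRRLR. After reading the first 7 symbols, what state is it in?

0 → 1 → 1 → 1 → 1 → 1 → 1 → 1
After 7 symbols: 1.

1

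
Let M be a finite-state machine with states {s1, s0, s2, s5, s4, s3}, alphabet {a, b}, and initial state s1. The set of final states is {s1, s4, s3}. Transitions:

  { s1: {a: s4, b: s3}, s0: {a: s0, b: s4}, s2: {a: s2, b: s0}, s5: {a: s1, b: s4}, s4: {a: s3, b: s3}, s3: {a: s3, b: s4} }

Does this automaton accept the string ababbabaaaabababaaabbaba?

Trace: s1 -a-> s4 -b-> s3 -a-> s3 -b-> s4 -b-> s3 -a-> s3 -b-> s4 -a-> s3 -a-> s3 -a-> s3 -a-> s3 -b-> s4 -a-> s3 -b-> s4 -a-> s3 -b-> s4 -a-> s3 -a-> s3 -a-> s3 -b-> s4 -b-> s3 -a-> s3 -b-> s4 -a-> s3
End state s3 is accepting.

Yes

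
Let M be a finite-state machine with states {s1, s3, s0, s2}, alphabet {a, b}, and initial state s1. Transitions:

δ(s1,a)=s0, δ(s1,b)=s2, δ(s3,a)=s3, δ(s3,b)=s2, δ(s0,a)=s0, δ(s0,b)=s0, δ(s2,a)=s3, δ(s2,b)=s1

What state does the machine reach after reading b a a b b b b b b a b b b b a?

Trace: s1 -b-> s2 -a-> s3 -a-> s3 -b-> s2 -b-> s1 -b-> s2 -b-> s1 -b-> s2 -b-> s1 -a-> s0 -b-> s0 -b-> s0 -b-> s0 -b-> s0 -a-> s0

s0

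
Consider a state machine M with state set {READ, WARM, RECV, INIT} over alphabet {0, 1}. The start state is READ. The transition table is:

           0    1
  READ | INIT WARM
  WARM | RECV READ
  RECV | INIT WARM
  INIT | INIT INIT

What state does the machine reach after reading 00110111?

READ → INIT → INIT → INIT → INIT → INIT → INIT → INIT → INIT

INIT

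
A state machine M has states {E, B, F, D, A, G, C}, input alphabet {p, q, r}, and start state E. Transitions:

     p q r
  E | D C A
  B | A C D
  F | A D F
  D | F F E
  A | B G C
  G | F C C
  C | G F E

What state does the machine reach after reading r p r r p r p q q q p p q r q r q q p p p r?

C

start at E
read 'r': E → A
read 'p': A → B
read 'r': B → D
read 'r': D → E
read 'p': E → D
read 'r': D → E
read 'p': E → D
read 'q': D → F
read 'q': F → D
read 'q': D → F
read 'p': F → A
read 'p': A → B
read 'q': B → C
read 'r': C → E
read 'q': E → C
read 'r': C → E
read 'q': E → C
read 'q': C → F
read 'p': F → A
read 'p': A → B
read 'p': B → A
read 'r': A → C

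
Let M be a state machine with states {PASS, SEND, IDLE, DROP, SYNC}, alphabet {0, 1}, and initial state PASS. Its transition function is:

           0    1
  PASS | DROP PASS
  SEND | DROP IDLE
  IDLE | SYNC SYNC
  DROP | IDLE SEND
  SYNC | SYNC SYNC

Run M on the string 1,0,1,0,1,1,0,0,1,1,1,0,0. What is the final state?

SYNC

PASS → PASS → DROP → SEND → DROP → SEND → IDLE → SYNC → SYNC → SYNC → SYNC → SYNC → SYNC → SYNC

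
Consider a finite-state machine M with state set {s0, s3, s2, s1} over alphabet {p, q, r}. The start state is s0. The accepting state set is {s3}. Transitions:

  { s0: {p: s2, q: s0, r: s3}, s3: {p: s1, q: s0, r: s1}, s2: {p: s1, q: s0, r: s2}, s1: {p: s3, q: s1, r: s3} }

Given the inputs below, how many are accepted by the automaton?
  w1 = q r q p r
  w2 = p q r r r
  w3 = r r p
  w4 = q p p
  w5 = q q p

w1:
  start at s0
  read 'q': s0 → s0
  read 'r': s0 → s3
  read 'q': s3 → s0
  read 'p': s0 → s2
  read 'r': s2 → s2
  end s2, rejected
w2:
  start at s0
  read 'p': s0 → s2
  read 'q': s2 → s0
  read 'r': s0 → s3
  read 'r': s3 → s1
  read 'r': s1 → s3
  end s3, accepted
w3:
  start at s0
  read 'r': s0 → s3
  read 'r': s3 → s1
  read 'p': s1 → s3
  end s3, accepted
w4:
  start at s0
  read 'q': s0 → s0
  read 'p': s0 → s2
  read 'p': s2 → s1
  end s1, rejected
w5:
  start at s0
  read 'q': s0 → s0
  read 'q': s0 → s0
  read 'p': s0 → s2
  end s2, rejected

2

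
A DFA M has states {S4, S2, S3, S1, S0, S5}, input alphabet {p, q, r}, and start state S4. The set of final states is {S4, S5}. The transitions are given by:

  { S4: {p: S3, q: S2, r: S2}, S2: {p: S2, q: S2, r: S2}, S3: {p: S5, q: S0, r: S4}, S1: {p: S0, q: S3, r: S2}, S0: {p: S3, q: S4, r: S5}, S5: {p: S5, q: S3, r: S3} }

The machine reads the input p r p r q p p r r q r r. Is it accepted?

S4 → S3 → S4 → S3 → S4 → S2 → S2 → S2 → S2 → S2 → S2 → S2 → S2
End state S2 is not accepting.

No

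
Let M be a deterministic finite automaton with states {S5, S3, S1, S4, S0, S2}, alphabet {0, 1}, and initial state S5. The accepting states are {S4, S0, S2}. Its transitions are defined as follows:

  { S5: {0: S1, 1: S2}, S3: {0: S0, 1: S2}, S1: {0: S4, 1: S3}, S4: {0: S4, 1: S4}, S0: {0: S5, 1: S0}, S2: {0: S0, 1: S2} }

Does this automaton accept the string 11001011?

start at S5
read '1': S5 → S2
read '1': S2 → S2
read '0': S2 → S0
read '0': S0 → S5
read '1': S5 → S2
read '0': S2 → S0
read '1': S0 → S0
read '1': S0 → S0
End state S0 is accepting.

Yes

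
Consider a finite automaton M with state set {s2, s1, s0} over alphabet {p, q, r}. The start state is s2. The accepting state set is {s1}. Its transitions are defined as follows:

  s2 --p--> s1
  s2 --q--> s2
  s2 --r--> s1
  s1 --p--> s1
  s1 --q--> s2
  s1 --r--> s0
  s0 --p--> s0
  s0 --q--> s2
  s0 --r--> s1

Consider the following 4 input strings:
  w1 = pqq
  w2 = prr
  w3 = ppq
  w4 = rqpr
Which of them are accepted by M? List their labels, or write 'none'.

w2

w1:
  start at s2
  read 'p': s2 → s1
  read 'q': s1 → s2
  read 'q': s2 → s2
  end s2, rejected
w2:
  start at s2
  read 'p': s2 → s1
  read 'r': s1 → s0
  read 'r': s0 → s1
  end s1, accepted
w3:
  start at s2
  read 'p': s2 → s1
  read 'p': s1 → s1
  read 'q': s1 → s2
  end s2, rejected
w4:
  start at s2
  read 'r': s2 → s1
  read 'q': s1 → s2
  read 'p': s2 → s1
  read 'r': s1 → s0
  end s0, rejected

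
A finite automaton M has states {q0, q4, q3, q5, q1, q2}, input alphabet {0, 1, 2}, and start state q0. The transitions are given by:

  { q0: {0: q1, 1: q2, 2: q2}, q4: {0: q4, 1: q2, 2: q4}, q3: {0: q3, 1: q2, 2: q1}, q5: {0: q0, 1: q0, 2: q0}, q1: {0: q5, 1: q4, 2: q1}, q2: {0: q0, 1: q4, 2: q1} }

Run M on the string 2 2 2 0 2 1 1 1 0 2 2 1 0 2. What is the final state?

q4

Trace: q0 -2-> q2 -2-> q1 -2-> q1 -0-> q5 -2-> q0 -1-> q2 -1-> q4 -1-> q2 -0-> q0 -2-> q2 -2-> q1 -1-> q4 -0-> q4 -2-> q4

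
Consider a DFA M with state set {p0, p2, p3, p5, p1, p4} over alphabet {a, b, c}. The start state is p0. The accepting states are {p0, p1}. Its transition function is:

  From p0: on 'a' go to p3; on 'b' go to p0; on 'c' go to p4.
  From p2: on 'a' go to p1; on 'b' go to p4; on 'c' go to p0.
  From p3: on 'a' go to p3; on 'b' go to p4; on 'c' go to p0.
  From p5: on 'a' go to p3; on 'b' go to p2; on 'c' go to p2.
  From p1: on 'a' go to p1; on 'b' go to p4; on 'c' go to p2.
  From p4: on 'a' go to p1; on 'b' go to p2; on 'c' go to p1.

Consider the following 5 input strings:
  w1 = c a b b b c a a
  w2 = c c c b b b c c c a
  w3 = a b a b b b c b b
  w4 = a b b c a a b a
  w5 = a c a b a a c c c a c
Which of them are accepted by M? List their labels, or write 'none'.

w1, w4

w1: Trace: p0 -c-> p4 -a-> p1 -b-> p4 -b-> p2 -b-> p4 -c-> p1 -a-> p1 -a-> p1  → end p1, accepted
w2: Trace: p0 -c-> p4 -c-> p1 -c-> p2 -b-> p4 -b-> p2 -b-> p4 -c-> p1 -c-> p2 -c-> p0 -a-> p3  → end p3, rejected
w3: Trace: p0 -a-> p3 -b-> p4 -a-> p1 -b-> p4 -b-> p2 -b-> p4 -c-> p1 -b-> p4 -b-> p2  → end p2, rejected
w4: Trace: p0 -a-> p3 -b-> p4 -b-> p2 -c-> p0 -a-> p3 -a-> p3 -b-> p4 -a-> p1  → end p1, accepted
w5: Trace: p0 -a-> p3 -c-> p0 -a-> p3 -b-> p4 -a-> p1 -a-> p1 -c-> p2 -c-> p0 -c-> p4 -a-> p1 -c-> p2  → end p2, rejected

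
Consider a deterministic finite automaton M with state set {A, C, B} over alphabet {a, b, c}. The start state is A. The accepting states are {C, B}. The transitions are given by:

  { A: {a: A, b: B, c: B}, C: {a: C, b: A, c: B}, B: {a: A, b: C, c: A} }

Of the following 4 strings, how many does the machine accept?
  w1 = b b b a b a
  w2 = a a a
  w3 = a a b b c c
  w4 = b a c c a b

w1: A → B → C → A → A → B → A  → end A, rejected
w2: A → A → A → A  → end A, rejected
w3: A → A → A → B → C → B → A  → end A, rejected
w4: A → B → A → B → A → A → B  → end B, accepted

1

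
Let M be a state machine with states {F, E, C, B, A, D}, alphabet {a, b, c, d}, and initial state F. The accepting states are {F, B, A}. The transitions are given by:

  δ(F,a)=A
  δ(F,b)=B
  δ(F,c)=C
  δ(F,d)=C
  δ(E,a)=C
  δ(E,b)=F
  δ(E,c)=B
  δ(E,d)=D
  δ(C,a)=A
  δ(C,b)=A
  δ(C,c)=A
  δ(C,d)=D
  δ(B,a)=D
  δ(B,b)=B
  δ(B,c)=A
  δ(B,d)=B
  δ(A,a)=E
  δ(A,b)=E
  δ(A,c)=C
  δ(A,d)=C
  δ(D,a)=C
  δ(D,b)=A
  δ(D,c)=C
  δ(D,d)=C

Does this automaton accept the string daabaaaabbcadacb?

F → C → A → E → F → A → E → C → A → E → F → C → A → C → A → C → A
End state A is accepting.

Yes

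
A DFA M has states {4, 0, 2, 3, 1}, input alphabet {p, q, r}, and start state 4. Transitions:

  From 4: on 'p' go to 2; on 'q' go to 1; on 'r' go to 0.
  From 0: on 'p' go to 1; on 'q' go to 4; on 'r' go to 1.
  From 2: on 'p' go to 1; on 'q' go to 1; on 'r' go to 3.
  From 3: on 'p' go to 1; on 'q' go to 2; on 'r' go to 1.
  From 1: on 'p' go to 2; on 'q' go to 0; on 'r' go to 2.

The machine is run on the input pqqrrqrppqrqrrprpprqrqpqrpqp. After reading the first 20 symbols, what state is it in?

Trace: 4 -p-> 2 -q-> 1 -q-> 0 -r-> 1 -r-> 2 -q-> 1 -r-> 2 -p-> 1 -p-> 2 -q-> 1 -r-> 2 -q-> 1 -r-> 2 -r-> 3 -p-> 1 -r-> 2 -p-> 1 -p-> 2 -r-> 3 -q-> 2
After 20 symbols: 2.

2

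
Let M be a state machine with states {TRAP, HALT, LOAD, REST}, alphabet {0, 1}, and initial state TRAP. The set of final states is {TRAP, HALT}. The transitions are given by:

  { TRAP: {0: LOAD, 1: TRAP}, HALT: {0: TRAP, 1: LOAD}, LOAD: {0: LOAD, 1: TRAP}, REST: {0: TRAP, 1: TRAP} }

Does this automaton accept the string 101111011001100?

No

Trace: TRAP -1-> TRAP -0-> LOAD -1-> TRAP -1-> TRAP -1-> TRAP -1-> TRAP -0-> LOAD -1-> TRAP -1-> TRAP -0-> LOAD -0-> LOAD -1-> TRAP -1-> TRAP -0-> LOAD -0-> LOAD
End state LOAD is not accepting.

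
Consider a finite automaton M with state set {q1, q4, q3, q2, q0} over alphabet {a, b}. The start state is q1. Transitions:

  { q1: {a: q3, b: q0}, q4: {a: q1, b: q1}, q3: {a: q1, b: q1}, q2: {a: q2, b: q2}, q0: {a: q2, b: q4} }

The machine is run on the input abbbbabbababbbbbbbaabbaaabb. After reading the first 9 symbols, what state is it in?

q2

Trace: q1 -a-> q3 -b-> q1 -b-> q0 -b-> q4 -b-> q1 -a-> q3 -b-> q1 -b-> q0 -a-> q2
After 9 symbols: q2.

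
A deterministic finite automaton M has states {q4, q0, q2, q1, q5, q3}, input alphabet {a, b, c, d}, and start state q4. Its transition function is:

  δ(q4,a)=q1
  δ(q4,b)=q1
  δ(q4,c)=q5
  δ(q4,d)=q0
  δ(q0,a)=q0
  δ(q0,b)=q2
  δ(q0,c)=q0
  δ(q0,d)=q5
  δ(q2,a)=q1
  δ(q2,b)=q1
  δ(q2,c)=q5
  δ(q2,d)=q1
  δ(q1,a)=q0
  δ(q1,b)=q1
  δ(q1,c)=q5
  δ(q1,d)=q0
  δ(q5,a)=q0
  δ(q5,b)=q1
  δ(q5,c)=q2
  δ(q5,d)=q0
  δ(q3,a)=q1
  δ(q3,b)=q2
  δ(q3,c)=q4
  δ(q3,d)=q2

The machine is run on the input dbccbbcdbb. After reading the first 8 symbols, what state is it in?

q0

start at q4
read 'd': q4 → q0
read 'b': q0 → q2
read 'c': q2 → q5
read 'c': q5 → q2
read 'b': q2 → q1
read 'b': q1 → q1
read 'c': q1 → q5
read 'd': q5 → q0
After 8 symbols: q0.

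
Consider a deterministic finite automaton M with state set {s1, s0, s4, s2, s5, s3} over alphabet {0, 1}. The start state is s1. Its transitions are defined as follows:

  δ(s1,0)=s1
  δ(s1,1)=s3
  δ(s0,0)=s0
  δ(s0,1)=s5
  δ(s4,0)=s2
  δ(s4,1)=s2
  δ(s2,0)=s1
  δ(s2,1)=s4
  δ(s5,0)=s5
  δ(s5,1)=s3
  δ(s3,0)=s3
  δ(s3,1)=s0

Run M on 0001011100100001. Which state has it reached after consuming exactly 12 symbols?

s0

start at s1
read '0': s1 → s1
read '0': s1 → s1
read '0': s1 → s1
read '1': s1 → s3
read '0': s3 → s3
read '1': s3 → s0
read '1': s0 → s5
read '1': s5 → s3
read '0': s3 → s3
read '0': s3 → s3
read '1': s3 → s0
read '0': s0 → s0
After 12 symbols: s0.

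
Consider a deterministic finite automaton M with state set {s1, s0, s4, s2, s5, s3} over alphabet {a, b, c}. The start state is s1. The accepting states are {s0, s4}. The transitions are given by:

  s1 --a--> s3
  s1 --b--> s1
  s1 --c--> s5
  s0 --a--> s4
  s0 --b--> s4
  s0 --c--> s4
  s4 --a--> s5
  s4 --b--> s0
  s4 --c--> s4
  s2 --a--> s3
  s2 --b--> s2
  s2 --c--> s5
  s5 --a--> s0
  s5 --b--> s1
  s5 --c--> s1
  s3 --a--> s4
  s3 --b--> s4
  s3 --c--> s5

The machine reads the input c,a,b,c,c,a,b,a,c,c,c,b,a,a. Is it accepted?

Trace: s1 -c-> s5 -a-> s0 -b-> s4 -c-> s4 -c-> s4 -a-> s5 -b-> s1 -a-> s3 -c-> s5 -c-> s1 -c-> s5 -b-> s1 -a-> s3 -a-> s4
End state s4 is accepting.

Yes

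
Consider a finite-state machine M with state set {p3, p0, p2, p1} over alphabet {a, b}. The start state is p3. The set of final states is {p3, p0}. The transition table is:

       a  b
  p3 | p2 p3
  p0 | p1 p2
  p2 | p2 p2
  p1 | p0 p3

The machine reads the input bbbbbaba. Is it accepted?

No

Trace: p3 -b-> p3 -b-> p3 -b-> p3 -b-> p3 -b-> p3 -a-> p2 -b-> p2 -a-> p2
End state p2 is not accepting.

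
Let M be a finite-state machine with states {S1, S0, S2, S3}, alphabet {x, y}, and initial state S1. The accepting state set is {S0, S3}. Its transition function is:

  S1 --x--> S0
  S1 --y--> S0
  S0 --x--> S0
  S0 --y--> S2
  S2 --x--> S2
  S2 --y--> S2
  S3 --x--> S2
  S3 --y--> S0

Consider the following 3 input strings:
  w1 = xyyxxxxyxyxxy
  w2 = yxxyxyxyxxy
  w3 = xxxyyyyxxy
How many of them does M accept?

0

w1:
  start at S1
  read 'x': S1 → S0
  read 'y': S0 → S2
  read 'y': S2 → S2
  read 'x': S2 → S2
  read 'x': S2 → S2
  read 'x': S2 → S2
  read 'x': S2 → S2
  read 'y': S2 → S2
  read 'x': S2 → S2
  read 'y': S2 → S2
  read 'x': S2 → S2
  read 'x': S2 → S2
  read 'y': S2 → S2
  end S2, rejected
w2:
  start at S1
  read 'y': S1 → S0
  read 'x': S0 → S0
  read 'x': S0 → S0
  read 'y': S0 → S2
  read 'x': S2 → S2
  read 'y': S2 → S2
  read 'x': S2 → S2
  read 'y': S2 → S2
  read 'x': S2 → S2
  read 'x': S2 → S2
  read 'y': S2 → S2
  end S2, rejected
w3:
  start at S1
  read 'x': S1 → S0
  read 'x': S0 → S0
  read 'x': S0 → S0
  read 'y': S0 → S2
  read 'y': S2 → S2
  read 'y': S2 → S2
  read 'y': S2 → S2
  read 'x': S2 → S2
  read 'x': S2 → S2
  read 'y': S2 → S2
  end S2, rejected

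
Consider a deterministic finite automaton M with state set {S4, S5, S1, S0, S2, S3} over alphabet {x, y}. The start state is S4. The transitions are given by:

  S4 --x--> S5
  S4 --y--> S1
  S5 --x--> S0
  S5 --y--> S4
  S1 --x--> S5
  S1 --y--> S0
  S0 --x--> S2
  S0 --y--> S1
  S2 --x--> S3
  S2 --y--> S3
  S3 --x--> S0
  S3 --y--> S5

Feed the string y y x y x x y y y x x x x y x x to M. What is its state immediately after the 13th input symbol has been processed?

start at S4
read 'y': S4 → S1
read 'y': S1 → S0
read 'x': S0 → S2
read 'y': S2 → S3
read 'x': S3 → S0
read 'x': S0 → S2
read 'y': S2 → S3
read 'y': S3 → S5
read 'y': S5 → S4
read 'x': S4 → S5
read 'x': S5 → S0
read 'x': S0 → S2
read 'x': S2 → S3
After 13 symbols: S3.

S3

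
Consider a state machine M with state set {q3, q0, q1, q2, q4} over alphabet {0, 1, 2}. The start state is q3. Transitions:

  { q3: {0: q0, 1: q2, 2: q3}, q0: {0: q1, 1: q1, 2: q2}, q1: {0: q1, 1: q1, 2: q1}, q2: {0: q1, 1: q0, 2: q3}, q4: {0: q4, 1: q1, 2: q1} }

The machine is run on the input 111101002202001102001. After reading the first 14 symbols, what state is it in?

start at q3
read '1': q3 → q2
read '1': q2 → q0
read '1': q0 → q1
read '1': q1 → q1
read '0': q1 → q1
read '1': q1 → q1
read '0': q1 → q1
read '0': q1 → q1
read '2': q1 → q1
read '2': q1 → q1
read '0': q1 → q1
read '2': q1 → q1
read '0': q1 → q1
read '0': q1 → q1
After 14 symbols: q1.

q1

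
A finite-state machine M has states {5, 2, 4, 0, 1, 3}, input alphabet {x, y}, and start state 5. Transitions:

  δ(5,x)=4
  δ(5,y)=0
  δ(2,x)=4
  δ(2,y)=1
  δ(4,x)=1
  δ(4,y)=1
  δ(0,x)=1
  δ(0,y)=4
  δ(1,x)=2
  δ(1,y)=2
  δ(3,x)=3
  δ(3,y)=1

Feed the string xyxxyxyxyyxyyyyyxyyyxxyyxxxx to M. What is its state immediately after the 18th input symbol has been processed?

5 → 4 → 1 → 2 → 4 → 1 → 2 → 1 → 2 → 1 → 2 → 4 → 1 → 2 → 1 → 2 → 1 → 2 → 1
After 18 symbols: 1.

1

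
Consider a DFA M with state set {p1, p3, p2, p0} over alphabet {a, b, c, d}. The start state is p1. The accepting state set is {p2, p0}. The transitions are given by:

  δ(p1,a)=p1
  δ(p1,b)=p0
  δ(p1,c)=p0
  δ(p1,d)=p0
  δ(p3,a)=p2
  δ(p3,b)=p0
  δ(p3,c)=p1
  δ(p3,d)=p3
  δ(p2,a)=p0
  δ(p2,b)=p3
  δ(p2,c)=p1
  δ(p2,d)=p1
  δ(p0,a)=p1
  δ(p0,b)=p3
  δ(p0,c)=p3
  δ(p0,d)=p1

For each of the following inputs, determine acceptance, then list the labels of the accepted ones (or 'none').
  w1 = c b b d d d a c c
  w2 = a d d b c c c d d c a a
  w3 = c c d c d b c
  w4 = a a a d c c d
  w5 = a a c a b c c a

w1: Trace: p1 -c-> p0 -b-> p3 -b-> p0 -d-> p1 -d-> p0 -d-> p1 -a-> p1 -c-> p0 -c-> p3  → end p3, rejected
w2: Trace: p1 -a-> p1 -d-> p0 -d-> p1 -b-> p0 -c-> p3 -c-> p1 -c-> p0 -d-> p1 -d-> p0 -c-> p3 -a-> p2 -a-> p0  → end p0, accepted
w3: Trace: p1 -c-> p0 -c-> p3 -d-> p3 -c-> p1 -d-> p0 -b-> p3 -c-> p1  → end p1, rejected
w4: Trace: p1 -a-> p1 -a-> p1 -a-> p1 -d-> p0 -c-> p3 -c-> p1 -d-> p0  → end p0, accepted
w5: Trace: p1 -a-> p1 -a-> p1 -c-> p0 -a-> p1 -b-> p0 -c-> p3 -c-> p1 -a-> p1  → end p1, rejected

w2, w4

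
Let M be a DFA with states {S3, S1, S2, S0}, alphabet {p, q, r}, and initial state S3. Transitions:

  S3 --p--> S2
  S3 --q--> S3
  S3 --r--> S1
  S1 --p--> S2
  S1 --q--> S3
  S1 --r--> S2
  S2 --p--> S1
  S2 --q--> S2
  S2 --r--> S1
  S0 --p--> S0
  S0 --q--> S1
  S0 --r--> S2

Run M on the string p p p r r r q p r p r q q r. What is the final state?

S1

Trace: S3 -p-> S2 -p-> S1 -p-> S2 -r-> S1 -r-> S2 -r-> S1 -q-> S3 -p-> S2 -r-> S1 -p-> S2 -r-> S1 -q-> S3 -q-> S3 -r-> S1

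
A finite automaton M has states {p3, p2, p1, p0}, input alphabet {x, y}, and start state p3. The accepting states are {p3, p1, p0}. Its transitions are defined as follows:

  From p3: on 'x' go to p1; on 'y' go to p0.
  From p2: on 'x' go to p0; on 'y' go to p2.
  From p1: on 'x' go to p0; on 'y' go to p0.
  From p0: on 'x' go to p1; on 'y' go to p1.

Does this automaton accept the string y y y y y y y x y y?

Yes

Trace: p3 -y-> p0 -y-> p1 -y-> p0 -y-> p1 -y-> p0 -y-> p1 -y-> p0 -x-> p1 -y-> p0 -y-> p1
End state p1 is accepting.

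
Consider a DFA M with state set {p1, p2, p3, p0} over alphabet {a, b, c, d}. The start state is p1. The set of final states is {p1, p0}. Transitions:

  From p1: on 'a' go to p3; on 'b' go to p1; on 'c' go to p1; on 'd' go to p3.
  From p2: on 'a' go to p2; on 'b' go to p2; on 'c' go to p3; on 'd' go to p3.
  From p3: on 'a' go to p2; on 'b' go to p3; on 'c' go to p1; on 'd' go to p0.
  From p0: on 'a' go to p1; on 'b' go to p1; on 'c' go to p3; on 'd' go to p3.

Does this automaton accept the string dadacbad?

start at p1
read 'd': p1 → p3
read 'a': p3 → p2
read 'd': p2 → p3
read 'a': p3 → p2
read 'c': p2 → p3
read 'b': p3 → p3
read 'a': p3 → p2
read 'd': p2 → p3
End state p3 is not accepting.

No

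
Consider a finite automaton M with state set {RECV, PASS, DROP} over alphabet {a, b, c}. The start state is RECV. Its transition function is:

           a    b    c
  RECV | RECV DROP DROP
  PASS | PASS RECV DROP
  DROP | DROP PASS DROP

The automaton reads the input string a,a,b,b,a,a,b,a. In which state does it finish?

start at RECV
read 'a': RECV → RECV
read 'a': RECV → RECV
read 'b': RECV → DROP
read 'b': DROP → PASS
read 'a': PASS → PASS
read 'a': PASS → PASS
read 'b': PASS → RECV
read 'a': RECV → RECV

RECV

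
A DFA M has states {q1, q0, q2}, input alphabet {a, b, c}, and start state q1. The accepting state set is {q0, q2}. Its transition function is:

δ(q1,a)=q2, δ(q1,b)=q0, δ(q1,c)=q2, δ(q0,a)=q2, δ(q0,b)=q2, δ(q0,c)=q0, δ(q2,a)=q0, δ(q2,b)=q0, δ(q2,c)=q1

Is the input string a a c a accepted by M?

start at q1
read 'a': q1 → q2
read 'a': q2 → q0
read 'c': q0 → q0
read 'a': q0 → q2
End state q2 is accepting.

Yes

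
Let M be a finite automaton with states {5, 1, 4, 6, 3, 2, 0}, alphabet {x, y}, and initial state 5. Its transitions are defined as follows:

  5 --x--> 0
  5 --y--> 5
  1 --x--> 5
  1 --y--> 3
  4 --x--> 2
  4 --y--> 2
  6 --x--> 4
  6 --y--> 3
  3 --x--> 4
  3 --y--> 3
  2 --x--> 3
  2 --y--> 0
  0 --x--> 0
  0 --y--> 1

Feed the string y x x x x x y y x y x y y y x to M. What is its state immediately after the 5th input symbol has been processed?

5 → 5 → 0 → 0 → 0 → 0
After 5 symbols: 0.

0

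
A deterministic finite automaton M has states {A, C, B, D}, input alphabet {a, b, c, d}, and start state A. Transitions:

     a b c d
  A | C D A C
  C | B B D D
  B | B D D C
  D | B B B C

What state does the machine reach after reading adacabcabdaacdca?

A → C → D → B → D → B → D → B → B → D → C → B → B → D → C → D → B

B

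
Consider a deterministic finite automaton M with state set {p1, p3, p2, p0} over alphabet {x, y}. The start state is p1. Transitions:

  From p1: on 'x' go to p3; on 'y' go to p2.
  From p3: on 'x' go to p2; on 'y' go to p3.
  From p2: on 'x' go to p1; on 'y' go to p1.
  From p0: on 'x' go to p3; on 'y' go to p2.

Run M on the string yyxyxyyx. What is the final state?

Trace: p1 -y-> p2 -y-> p1 -x-> p3 -y-> p3 -x-> p2 -y-> p1 -y-> p2 -x-> p1

p1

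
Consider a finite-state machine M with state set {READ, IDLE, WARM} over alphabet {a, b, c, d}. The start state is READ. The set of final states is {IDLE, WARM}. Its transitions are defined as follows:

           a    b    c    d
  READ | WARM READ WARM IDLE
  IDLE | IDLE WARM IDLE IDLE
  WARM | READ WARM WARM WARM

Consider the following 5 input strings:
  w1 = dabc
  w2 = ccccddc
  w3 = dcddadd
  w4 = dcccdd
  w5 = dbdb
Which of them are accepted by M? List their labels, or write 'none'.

w1:
  start at READ
  read 'd': READ → IDLE
  read 'a': IDLE → IDLE
  read 'b': IDLE → WARM
  read 'c': WARM → WARM
  end WARM, accepted
w2:
  start at READ
  read 'c': READ → WARM
  read 'c': WARM → WARM
  read 'c': WARM → WARM
  read 'c': WARM → WARM
  read 'd': WARM → WARM
  read 'd': WARM → WARM
  read 'c': WARM → WARM
  end WARM, accepted
w3:
  start at READ
  read 'd': READ → IDLE
  read 'c': IDLE → IDLE
  read 'd': IDLE → IDLE
  read 'd': IDLE → IDLE
  read 'a': IDLE → IDLE
  read 'd': IDLE → IDLE
  read 'd': IDLE → IDLE
  end IDLE, accepted
w4:
  start at READ
  read 'd': READ → IDLE
  read 'c': IDLE → IDLE
  read 'c': IDLE → IDLE
  read 'c': IDLE → IDLE
  read 'd': IDLE → IDLE
  read 'd': IDLE → IDLE
  end IDLE, accepted
w5:
  start at READ
  read 'd': READ → IDLE
  read 'b': IDLE → WARM
  read 'd': WARM → WARM
  read 'b': WARM → WARM
  end WARM, accepted

w1, w2, w3, w4, w5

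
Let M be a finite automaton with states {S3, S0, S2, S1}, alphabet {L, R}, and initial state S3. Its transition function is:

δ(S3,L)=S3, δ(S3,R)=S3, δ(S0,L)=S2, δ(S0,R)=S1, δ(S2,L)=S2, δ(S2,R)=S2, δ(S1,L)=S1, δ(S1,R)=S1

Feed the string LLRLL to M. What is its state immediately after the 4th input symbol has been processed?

S3

Trace: S3 -L-> S3 -L-> S3 -R-> S3 -L-> S3
After 4 symbols: S3.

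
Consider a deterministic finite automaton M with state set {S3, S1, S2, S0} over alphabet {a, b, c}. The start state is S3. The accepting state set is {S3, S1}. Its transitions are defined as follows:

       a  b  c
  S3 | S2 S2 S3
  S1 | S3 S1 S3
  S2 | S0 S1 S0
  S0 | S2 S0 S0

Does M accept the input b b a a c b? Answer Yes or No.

No

start at S3
read 'b': S3 → S2
read 'b': S2 → S1
read 'a': S1 → S3
read 'a': S3 → S2
read 'c': S2 → S0
read 'b': S0 → S0
End state S0 is not accepting.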